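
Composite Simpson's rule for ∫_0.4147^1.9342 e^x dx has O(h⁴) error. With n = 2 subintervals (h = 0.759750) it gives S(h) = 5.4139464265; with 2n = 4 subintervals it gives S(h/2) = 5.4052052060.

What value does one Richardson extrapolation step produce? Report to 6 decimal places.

The method has order 4: 2^4 = 16.
16*5.4052052060 = 86.4832832960; 86.4832832960 − 5.4139464265 = 81.0693368695
R = 81.0693368695/15 = 5.4046224580

5.404622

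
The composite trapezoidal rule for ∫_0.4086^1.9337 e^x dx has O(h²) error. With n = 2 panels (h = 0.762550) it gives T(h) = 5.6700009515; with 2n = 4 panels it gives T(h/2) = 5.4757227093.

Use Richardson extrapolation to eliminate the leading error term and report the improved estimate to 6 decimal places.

Error is O(h^2); halving h shrinks it by 2^2 = 4.
Top: 4(5.4757227093) − (5.6700009515) = 16.2328898857
R = 16.2328898857/3 = 5.4109632952

5.410963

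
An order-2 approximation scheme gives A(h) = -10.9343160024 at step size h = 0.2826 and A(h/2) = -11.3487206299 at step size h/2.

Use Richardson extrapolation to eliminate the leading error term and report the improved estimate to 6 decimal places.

-11.486856

With r = 2 the leading error scales as h^2, so the weight is 2^2 = 4.
Top: 4(-11.3487206299) − (-10.9343160024) = -34.4605665172
R = (-34.4605665172)/3 = -11.4868555057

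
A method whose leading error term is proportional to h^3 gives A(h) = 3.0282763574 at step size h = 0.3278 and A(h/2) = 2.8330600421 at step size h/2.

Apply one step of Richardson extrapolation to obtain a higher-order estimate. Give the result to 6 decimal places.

2.805172

r = 3: numerator weight 8, denominator 7.
Difference of the inputs: 2.8330600421 − 3.0282763574 = -0.1952163153
Divide by 2^3 − 1 = 7: (-0.1952163153)/7 = -0.0278880450
R = A(h/2) + (A(h/2) − A(h))/7 = 2.8330600421 − 0.0278880450 = 2.8051719971
Shift from A(h/2): −0.0278880450.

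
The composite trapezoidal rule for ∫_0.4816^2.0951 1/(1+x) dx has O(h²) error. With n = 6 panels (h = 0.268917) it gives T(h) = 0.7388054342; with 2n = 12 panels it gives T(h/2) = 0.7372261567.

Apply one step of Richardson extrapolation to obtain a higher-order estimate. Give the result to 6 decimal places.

r = 2, so 2^r = 4.
4×0.7372261567 = 2.9489046268; 2.9489046268 − 0.7388054342 = 2.2100991926
Denominator 4 − 1 = 3.
2.2100991926 ÷ 3 = 0.7366997309

0.736700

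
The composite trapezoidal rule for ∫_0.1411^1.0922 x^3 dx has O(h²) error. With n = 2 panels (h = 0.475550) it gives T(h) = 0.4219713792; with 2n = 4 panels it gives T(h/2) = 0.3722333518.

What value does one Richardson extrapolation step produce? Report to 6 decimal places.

Error is O(h^2); halving h shrinks it by 2^2 = 4.
4×0.3722333518 − 0.4219713792 = 1.0669620280
1.0669620280 ÷ 3 = 0.3556540093
Correction |R − A(h/2)| = 1.658e-02; gap |A(h/2) − A(h)| = 4.974e-02.

0.355654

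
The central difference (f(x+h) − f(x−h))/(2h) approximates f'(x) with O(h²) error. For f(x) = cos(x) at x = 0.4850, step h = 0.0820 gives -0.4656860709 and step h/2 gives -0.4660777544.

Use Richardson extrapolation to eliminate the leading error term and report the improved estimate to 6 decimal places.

Order 2 gives 2^r = 4 and 2^r − 1 = 3.
4·(-0.4660777544) = -1.8643110176; subtract (-0.4656860709) → -1.3986249467
Denominator 4 − 1 = 3.
So the Richardson estimate is -0.4662083156.
Correction |R − A(h/2)| = 1.306e-04; gap |A(h/2) − A(h)| = 3.917e-04.

-0.466208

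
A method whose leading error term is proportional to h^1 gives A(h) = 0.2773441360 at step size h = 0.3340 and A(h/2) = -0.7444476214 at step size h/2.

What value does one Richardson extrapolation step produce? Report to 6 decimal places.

-1.766239

The method has order 1: 2^1 = 2.
2^1*A(h/2) = -1.4888952428; minus A(h) gives -1.7662393788.
(2*(-0.7444476214) − 0.2773441360)/(2 − 1) = -1.7662393788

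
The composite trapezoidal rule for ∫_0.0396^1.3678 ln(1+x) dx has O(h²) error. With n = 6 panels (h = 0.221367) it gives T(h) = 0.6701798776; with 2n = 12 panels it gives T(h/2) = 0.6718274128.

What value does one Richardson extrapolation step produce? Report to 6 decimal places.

0.672377

Method order is 2; weight 2^2 = 4.
4×0.6718274128 = 2.6873096512; 2.6873096512 − 0.6701798776 = 2.0171297736
Denominator 4 − 1 = 3.
Extrapolated: 2.0171297736 / 3 = 0.6723765912
Correction |R − A(h/2)| = 5.492e-04; gap |A(h/2) − A(h)| = 1.648e-03.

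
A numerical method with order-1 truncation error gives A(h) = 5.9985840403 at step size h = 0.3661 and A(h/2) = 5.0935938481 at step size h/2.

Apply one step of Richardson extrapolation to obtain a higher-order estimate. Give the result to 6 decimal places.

4.188604

The method has order 1: 2^1 = 2.
2·5.0935938481 = 10.1871876962; 10.1871876962 − 5.9985840403 = 4.1886036559
R = 4.1886036559/1 = 4.1886036559
Correction |R − A(h/2)| = 9.050e-01; gap |A(h/2) − A(h)| = 9.050e-01.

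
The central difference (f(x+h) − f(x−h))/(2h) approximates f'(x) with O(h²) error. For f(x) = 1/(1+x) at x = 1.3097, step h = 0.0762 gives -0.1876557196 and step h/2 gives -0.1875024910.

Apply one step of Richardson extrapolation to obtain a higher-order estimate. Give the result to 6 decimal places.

-0.187451

Error is O(h^2); halving h shrinks it by 2^2 = 4.
4·(-0.1875024910) = -0.7500099640; subtract (-0.1876557196) → -0.5623542444
Extrapolated: (-0.5623542444) / 3 = -0.1874514148
Correction |R − A(h/2)| = 5.108e-05; gap |A(h/2) − A(h)| = 1.532e-04.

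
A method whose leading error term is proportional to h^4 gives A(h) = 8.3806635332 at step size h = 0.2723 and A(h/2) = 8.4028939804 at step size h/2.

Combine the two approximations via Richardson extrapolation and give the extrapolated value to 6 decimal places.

8.404376

Leading term ∝ h^4; use weight 16 = 2^4.
16×8.4028939804 − 8.3806635332 = 126.0656401532
Denominator 16 − 1 = 15.
Extrapolated: 126.0656401532 / 15 = 8.4043760102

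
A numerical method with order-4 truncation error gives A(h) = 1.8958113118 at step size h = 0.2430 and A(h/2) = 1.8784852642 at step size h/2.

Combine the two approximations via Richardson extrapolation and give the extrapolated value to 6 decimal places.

1.877330

Order 4 gives 2^r = 16 and 2^r − 1 = 15.
16×1.8784852642 − 1.8958113118 = 28.1599529154
Divide by 2^4 − 1 = 15.
Result: 1.8773301944
Gap between inputs: 1.733e-02; correction applied: −0.0011550698.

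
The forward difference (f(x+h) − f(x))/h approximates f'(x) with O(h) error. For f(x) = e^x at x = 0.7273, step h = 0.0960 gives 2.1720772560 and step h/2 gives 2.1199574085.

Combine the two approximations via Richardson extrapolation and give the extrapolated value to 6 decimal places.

r = 1: numerator weight 2, denominator 1.
A(h/2) − A(h) = 2.1199574085 − 2.1720772560 = -0.0521198475
Correction (A(h/2) − A(h))/(2 − 1) = (-0.0521198475)/1 = -0.0521198475
R = 2.1199574085 − 0.0521198475 = 2.0678375610

2.067838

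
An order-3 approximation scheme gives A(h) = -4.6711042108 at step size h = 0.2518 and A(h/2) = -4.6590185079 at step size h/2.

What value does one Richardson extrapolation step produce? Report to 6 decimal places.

-4.657292

r = 3: numerator weight 8, denominator 7.
Numerator 8×A(h/2) − A(h) = 8×(-4.6590185079) − (-4.6711042108) = -32.6010438524
Extrapolated: (-32.6010438524) / 7 = -4.6572919789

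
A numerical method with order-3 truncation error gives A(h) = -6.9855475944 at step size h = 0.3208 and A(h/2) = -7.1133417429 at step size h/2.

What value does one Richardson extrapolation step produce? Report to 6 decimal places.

-7.131598

Error is O(h^3); halving h shrinks it by 2^3 = 8.
8 × (-7.1133417429) = -56.9067339432; (-56.9067339432) − (-6.9855475944) = -49.9211863488
(8 × (-7.1133417429) − (-6.9855475944))/(8 − 1) = -7.1315980498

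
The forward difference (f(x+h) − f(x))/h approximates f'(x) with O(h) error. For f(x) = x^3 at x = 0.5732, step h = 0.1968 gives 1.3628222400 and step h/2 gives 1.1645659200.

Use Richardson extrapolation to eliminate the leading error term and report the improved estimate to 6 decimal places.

0.966310

Order 1 gives 2^r = 2 and 2^r − 1 = 1.
2·1.1645659200 = 2.3291318400; subtract 1.3628222400 → 0.9663096000
Extrapolated: 0.9663096000 / 1 = 0.9663096000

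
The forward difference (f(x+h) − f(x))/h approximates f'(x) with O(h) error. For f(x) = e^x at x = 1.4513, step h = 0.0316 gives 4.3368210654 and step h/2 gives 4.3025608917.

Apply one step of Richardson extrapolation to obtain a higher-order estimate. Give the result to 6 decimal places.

4.268301

Order 1 gives 2^r = 2 and 2^r − 1 = 1.
2×4.3025608917 − 4.3368210654 = 4.2683007180
Denominator 2 − 1 = 1.
Result: 4.2683007180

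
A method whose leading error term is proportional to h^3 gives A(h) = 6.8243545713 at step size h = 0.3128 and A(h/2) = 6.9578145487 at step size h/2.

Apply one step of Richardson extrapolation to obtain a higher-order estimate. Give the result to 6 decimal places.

r = 3, so 2^r = 8.
Numerator 8·A(h/2) − A(h) = 8·6.9578145487 − 6.8243545713 = 48.8381618183
48.8381618183 ÷ 7 = 6.9768802598

6.976880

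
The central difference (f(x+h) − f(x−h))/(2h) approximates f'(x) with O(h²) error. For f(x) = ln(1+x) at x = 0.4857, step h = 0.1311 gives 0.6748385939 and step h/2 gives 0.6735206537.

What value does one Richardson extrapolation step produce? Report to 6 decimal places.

0.673081

r = 2: numerator weight 4, denominator 3.
Top: 4(0.6735206537) − (0.6748385939) = 2.0192440209
Extrapolated: 2.0192440209 / 3 = 0.6730813403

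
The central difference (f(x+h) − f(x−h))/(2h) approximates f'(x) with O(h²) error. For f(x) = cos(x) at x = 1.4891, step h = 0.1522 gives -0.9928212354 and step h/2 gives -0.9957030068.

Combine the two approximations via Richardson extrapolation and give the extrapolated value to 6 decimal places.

r = 2, so 2^r = 4.
Numerator 4·A(h/2) − A(h) = 4·(-0.9957030068) − (-0.9928212354) = -2.9899907918
Divide by 2^2 − 1 = 3.
Result: -0.9966635973
Gap between inputs: 2.882e-03; correction applied: −0.0009605905.

-0.996664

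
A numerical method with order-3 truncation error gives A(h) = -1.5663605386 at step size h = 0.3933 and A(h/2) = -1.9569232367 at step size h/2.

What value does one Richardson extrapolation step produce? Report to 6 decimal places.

Error is O(h^3); halving h shrinks it by 2^3 = 8.
2^3*A(h/2) = -15.6553858936; minus A(h) gives -14.0890253550.
Extrapolated: (-14.0890253550) / 7 = -2.0127179079
Gap between inputs: 3.906e-01; correction applied: −0.0557946712.

-2.012718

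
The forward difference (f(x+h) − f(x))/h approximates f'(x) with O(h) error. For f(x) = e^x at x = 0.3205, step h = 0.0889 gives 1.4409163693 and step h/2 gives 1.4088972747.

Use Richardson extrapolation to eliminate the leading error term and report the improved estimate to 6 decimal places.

1.376878

Method order is 1; weight 2^1 = 2.
Difference of the inputs: 1.4088972747 − 1.4409163693 = -0.0320190946
Divide by 2^1 − 1 = 1: (-0.0320190946)/1 = -0.0320190946
R = A(h/2) + (A(h/2) − A(h))/1 = 1.4088972747 − 0.0320190946 = 1.3768781801
Shift from A(h/2): −0.0320190946.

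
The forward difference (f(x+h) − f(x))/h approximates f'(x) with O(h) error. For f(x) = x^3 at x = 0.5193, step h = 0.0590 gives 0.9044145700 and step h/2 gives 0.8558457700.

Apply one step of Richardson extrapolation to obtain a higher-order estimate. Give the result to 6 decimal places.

0.807277

Method order is 1; weight 2^1 = 2.
2×0.8558457700 = 1.7116915400; 1.7116915400 − 0.9044145700 = 0.8072769700
R = 0.8072769700/1 = 0.8072769700
Gap between inputs: 4.857e-02; correction applied: −0.0485688000.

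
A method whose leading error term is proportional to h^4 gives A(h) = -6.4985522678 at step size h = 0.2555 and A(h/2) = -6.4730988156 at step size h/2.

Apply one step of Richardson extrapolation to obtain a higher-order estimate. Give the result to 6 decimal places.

-6.471402

r = 4, so 2^r = 16.
2^4·A(h/2) = -103.5695810496; minus A(h) gives -97.0710287818.
(16·(-6.4730988156) − (-6.4985522678))/(16 − 1) = -6.4714019188
Shift from A(h/2): +0.0016968968.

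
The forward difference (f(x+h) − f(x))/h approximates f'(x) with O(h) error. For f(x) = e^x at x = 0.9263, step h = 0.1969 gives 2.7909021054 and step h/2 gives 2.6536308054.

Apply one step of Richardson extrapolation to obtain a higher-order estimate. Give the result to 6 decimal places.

Method order is 1; weight 2^1 = 2.
A(h/2) − A(h) = 2.6536308054 − 2.7909021054 = -0.1372713000
Divide by 2^1 − 1 = 1: (-0.1372713000)/1 = -0.1372713000
R = A(h/2) + (A(h/2) − A(h))/1 = 2.6536308054 − 0.1372713000 = 2.5163595054

2.516360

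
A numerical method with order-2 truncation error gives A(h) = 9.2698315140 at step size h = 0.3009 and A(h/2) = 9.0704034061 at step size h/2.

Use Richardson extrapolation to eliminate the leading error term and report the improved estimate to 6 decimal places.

9.003927

Method order is 2; weight 2^2 = 4.
4 × 9.0704034061 = 36.2816136244; 36.2816136244 − 9.2698315140 = 27.0117821104
Extrapolated: 27.0117821104 / 3 = 9.0039273701
Gap between inputs: 1.994e-01; correction applied: −0.0664760360.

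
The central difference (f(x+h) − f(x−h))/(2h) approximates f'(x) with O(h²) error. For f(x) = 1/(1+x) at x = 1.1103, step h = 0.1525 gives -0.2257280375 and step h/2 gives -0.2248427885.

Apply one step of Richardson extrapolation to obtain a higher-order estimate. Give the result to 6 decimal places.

-0.224548

Error is O(h^2); halving h shrinks it by 2^2 = 4.
Numerator 4×A(h/2) − A(h) = 4×(-0.2248427885) − (-0.2257280375) = -0.6736431165
Denominator 4 − 1 = 3.
So the Richardson estimate is -0.2245477055.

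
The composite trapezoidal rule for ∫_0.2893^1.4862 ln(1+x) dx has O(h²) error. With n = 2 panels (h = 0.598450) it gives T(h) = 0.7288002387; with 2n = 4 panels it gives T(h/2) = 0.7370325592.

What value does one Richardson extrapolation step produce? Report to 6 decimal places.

The method has order 2: 2^2 = 4.
Top: 4(0.7370325592) − (0.7288002387) = 2.2193299981
Divide by 2^2 − 1 = 3.
So the Richardson estimate is 0.7397766660.

0.739777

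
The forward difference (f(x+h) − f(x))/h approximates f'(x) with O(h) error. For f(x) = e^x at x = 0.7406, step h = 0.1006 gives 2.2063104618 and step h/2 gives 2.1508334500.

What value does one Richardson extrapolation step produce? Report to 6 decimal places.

2.095356

Leading term ∝ h^1; use weight 2 = 2^1.
Numerator 2×A(h/2) − A(h) = 2×2.1508334500 − 2.2063104618 = 2.0953564382
Extrapolated: 2.0953564382 / 1 = 2.0953564382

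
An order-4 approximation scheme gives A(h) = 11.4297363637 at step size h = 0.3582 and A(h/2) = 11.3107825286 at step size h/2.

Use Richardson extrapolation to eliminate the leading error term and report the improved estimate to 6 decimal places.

11.302852

Order 4 gives 2^r = 16 and 2^r − 1 = 15.
16*11.3107825286 − 11.4297363637 = 169.5427840939
169.5427840939 ÷ 15 = 11.3028522729
Correction |R − A(h/2)| = 7.930e-03; gap |A(h/2) − A(h)| = 1.190e-01.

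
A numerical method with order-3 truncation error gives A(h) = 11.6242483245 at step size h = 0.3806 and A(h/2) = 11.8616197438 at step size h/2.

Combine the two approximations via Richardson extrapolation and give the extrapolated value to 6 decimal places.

11.895530

Error is O(h^3); halving h shrinks it by 2^3 = 8.
2^3 × A(h/2) = 94.8929579504; minus A(h) gives 83.2687096259.
R = 83.2687096259/7 = 11.8955299466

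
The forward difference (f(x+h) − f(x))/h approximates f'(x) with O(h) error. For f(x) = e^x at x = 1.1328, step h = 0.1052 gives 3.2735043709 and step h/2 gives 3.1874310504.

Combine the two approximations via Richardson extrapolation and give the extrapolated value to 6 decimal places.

Order 1 gives 2^r = 2 and 2^r − 1 = 1.
Numerator 2×A(h/2) − A(h) = 2×3.1874310504 − 3.2735043709 = 3.1013577299
(2×3.1874310504 − 3.2735043709)/(2 − 1) = 3.1013577299
Gap between inputs: 8.607e-02; correction applied: −0.0860733205.

3.101358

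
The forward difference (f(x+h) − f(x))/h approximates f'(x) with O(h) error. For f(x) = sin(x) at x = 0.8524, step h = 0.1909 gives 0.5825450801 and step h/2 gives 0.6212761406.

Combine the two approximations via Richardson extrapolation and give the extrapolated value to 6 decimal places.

0.660007

r = 1, so 2^r = 2.
Weighted: 1.2425522812 − 0.5825450801 = 0.6600072011
Denominator 2 − 1 = 1.
So the Richardson estimate is 0.6600072011.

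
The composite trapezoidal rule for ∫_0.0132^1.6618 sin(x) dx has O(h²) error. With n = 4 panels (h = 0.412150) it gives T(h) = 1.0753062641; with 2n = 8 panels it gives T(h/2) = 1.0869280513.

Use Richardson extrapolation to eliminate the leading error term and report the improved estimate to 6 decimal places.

Error is O(h^2); halving h shrinks it by 2^2 = 4.
Numerator 4×A(h/2) − A(h) = 4×1.0869280513 − 1.0753062641 = 3.2724059411
Denominator 4 − 1 = 3.
Extrapolated: 3.2724059411 / 3 = 1.0908019804
Gap between inputs: 1.162e-02; correction applied: +0.0038739291.

1.090802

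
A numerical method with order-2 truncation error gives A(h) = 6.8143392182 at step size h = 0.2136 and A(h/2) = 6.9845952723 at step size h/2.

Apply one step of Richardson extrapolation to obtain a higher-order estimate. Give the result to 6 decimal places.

Order 2 gives 2^r = 4 and 2^r − 1 = 3.
Numerator 4×A(h/2) − A(h) = 4×6.9845952723 − 6.8143392182 = 21.1240418710
21.1240418710 ÷ 3 = 7.0413472903
Correction |R − A(h/2)| = 5.675e-02; gap |A(h/2) − A(h)| = 1.703e-01.

7.041347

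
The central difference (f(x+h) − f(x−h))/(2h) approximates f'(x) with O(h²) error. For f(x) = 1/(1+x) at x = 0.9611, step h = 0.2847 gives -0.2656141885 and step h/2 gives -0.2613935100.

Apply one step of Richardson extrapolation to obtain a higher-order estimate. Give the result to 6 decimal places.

r = 2: numerator weight 4, denominator 3.
Numerator 4×A(h/2) − A(h) = 4×(-0.2613935100) − (-0.2656141885) = -0.7799598515
R = (-0.7799598515)/3 = -0.2599866172
Shift from A(h/2): +0.0014068928.

-0.259987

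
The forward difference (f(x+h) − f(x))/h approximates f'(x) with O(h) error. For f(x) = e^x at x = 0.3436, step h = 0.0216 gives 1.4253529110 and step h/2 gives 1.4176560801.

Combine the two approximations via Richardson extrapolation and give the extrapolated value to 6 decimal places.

1.409959

The method has order 1: 2^1 = 2.
Numerator 2*A(h/2) − A(h) = 2*1.4176560801 − 1.4253529110 = 1.4099592492
Divide by 2^1 − 1 = 1.
Extrapolated: 1.4099592492 / 1 = 1.4099592492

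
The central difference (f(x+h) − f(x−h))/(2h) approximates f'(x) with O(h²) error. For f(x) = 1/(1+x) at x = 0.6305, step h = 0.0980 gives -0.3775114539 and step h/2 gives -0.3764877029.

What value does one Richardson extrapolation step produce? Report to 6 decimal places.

Leading term ∝ h^2; use weight 4 = 2^2.
2^2×A(h/2) = -1.5059508116; minus A(h) gives -1.1284393577.
Denominator 4 − 1 = 3.
Extrapolated: (-1.1284393577) / 3 = -0.3761464526

-0.376146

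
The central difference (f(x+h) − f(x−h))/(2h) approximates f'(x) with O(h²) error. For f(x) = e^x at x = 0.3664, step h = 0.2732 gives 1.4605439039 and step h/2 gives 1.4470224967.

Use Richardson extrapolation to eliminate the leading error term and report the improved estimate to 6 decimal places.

Error is O(h^2); halving h shrinks it by 2^2 = 4.
Numerator 4×A(h/2) − A(h) = 4×1.4470224967 − 1.4605439039 = 4.3275460829
Extrapolated: 4.3275460829 / 3 = 1.4425153610

1.442515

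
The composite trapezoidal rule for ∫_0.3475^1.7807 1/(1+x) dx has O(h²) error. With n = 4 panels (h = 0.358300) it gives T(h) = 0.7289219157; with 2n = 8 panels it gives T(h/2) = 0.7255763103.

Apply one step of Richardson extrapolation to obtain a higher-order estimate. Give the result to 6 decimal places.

0.724461

r = 2: numerator weight 4, denominator 3.
Difference of the inputs: 0.7255763103 − 0.7289219157 = -0.0033456054
Correction (A(h/2) − A(h))/(4 − 1) = (-0.0033456054)/3 = -0.0011152018
R = 0.7255763103 − 0.0011152018 = 0.7244611085
Correction |R − A(h/2)| = 1.115e-03; gap |A(h/2) − A(h)| = 3.346e-03.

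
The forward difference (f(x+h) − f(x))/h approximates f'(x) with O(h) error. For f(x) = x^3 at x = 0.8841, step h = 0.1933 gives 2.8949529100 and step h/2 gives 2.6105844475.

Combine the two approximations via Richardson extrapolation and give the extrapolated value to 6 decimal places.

Leading term ∝ h^1; use weight 2 = 2^1.
Weighted: 5.2211688950 − 2.8949529100 = 2.3262159850
(2*2.6105844475 − 2.8949529100)/(2 − 1) = 2.3262159850

2.326216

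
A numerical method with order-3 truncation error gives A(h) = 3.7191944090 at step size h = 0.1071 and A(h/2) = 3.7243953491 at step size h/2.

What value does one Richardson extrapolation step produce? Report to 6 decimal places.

3.725138

r = 3: numerator weight 8, denominator 7.
2^3 × A(h/2) = 29.7951627928; minus A(h) gives 26.0759683838.
R = 26.0759683838/7 = 3.7251383405
Correction |R − A(h/2)| = 7.430e-04; gap |A(h/2) − A(h)| = 5.201e-03.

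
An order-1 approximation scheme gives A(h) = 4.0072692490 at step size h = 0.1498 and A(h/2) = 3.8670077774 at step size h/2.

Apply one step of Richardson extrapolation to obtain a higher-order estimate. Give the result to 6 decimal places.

The method has order 1: 2^1 = 2.
Numerator 2×A(h/2) − A(h) = 2×3.8670077774 − 4.0072692490 = 3.7267463058
Denominator 2 − 1 = 1.
3.7267463058 ÷ 1 = 3.7267463058
Shift from A(h/2): −0.1402614716.

3.726746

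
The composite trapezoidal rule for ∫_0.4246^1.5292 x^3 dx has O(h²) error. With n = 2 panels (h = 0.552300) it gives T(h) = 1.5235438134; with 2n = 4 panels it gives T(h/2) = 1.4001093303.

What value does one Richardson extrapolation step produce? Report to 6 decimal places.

The method has order 2: 2^2 = 4.
2^2 × A(h/2) = 5.6004373212; minus A(h) gives 4.0768935078.
Extrapolated: 4.0768935078 / 3 = 1.3589645026
Correction |R − A(h/2)| = 4.114e-02; gap |A(h/2) − A(h)| = 1.234e-01.

1.358965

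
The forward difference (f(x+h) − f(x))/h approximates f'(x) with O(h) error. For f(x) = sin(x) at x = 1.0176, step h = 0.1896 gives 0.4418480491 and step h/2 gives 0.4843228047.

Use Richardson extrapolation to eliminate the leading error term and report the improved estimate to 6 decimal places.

0.526798

r = 1, so 2^r = 2.
2^1*A(h/2) = 0.9686456094; minus A(h) gives 0.5267975603.
Denominator 2 − 1 = 1.
Extrapolated: 0.5267975603 / 1 = 0.5267975603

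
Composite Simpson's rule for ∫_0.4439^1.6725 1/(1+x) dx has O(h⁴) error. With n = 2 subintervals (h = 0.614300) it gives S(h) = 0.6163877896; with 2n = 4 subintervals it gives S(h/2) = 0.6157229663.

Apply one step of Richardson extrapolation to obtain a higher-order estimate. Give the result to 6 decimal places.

Leading term ∝ h^4; use weight 16 = 2^4.
16·0.6157229663 − 0.6163877896 = 9.2351796712
(16·0.6157229663 − 0.6163877896)/(16 − 1) = 0.6156786447

0.615679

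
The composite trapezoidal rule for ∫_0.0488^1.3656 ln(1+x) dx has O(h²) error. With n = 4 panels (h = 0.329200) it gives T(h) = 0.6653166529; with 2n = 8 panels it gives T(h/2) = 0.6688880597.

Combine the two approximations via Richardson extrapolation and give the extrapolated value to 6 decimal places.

0.670079

Method order is 2; weight 2^2 = 4.
4×0.6688880597 = 2.6755522388; subtract 0.6653166529 → 2.0102355859
Divide by 2^2 − 1 = 3.
So the Richardson estimate is 0.6700785286.
Gap between inputs: 3.571e-03; correction applied: +0.0011904689.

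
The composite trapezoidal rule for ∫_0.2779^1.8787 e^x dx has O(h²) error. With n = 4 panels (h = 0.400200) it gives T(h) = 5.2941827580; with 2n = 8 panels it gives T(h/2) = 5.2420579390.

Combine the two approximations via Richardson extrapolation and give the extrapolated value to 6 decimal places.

5.224683

Leading term ∝ h^2; use weight 4 = 2^2.
Top: 4(5.2420579390) − (5.2941827580) = 15.6740489980
R = 15.6740489980/3 = 5.2246829993
Shift from A(h/2): −0.0173749397.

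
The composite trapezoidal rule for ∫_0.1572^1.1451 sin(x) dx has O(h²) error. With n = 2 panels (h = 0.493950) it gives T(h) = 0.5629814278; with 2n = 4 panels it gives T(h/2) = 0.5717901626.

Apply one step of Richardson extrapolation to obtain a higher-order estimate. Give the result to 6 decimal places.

0.574726

Error is O(h^2); halving h shrinks it by 2^2 = 4.
Weighted: 2.2871606504 − 0.5629814278 = 1.7241792226
1.7241792226 ÷ 3 = 0.5747264075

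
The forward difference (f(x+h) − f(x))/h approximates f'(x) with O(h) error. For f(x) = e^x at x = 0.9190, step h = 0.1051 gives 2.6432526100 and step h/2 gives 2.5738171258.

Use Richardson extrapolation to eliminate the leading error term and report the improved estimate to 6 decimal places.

2.504382

With r = 1 the leading error scales as h^1, so the weight is 2^1 = 2.
Top: 2(2.5738171258) − (2.6432526100) = 2.5043816416
Divide by 2^1 − 1 = 1.
R = 2.5043816416/1 = 2.5043816416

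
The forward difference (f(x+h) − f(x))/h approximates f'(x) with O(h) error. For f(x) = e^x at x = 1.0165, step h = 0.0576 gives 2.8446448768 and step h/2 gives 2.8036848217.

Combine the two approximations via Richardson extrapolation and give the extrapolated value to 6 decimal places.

With r = 1 the leading error scales as h^1, so the weight is 2^1 = 2.
2·2.8036848217 = 5.6073696434; 5.6073696434 − 2.8446448768 = 2.7627247666
R = 2.7627247666/1 = 2.7627247666

2.762725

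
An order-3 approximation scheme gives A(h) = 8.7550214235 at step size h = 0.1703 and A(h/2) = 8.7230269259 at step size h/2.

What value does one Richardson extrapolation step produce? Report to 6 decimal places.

The method has order 3: 2^3 = 8.
A(h/2) − A(h) = 8.7230269259 − 8.7550214235 = -0.0319944976
Correction (A(h/2) − A(h))/(8 − 1) = (-0.0319944976)/7 = -0.0045706425
R = A(h/2) + (A(h/2) − A(h))/7 = 8.7230269259 − 0.0045706425 = 8.7184562834
Correction |R − A(h/2)| = 4.571e-03; gap |A(h/2) − A(h)| = 3.199e-02.

8.718456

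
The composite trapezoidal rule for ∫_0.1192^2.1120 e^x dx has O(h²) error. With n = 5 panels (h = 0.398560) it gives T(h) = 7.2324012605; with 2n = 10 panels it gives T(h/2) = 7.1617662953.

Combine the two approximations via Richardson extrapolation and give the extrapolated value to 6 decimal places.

The method has order 2: 2^2 = 4.
Numerator 4*A(h/2) − A(h) = 4*7.1617662953 − 7.2324012605 = 21.4146639207
R = 21.4146639207/3 = 7.1382213069

7.138221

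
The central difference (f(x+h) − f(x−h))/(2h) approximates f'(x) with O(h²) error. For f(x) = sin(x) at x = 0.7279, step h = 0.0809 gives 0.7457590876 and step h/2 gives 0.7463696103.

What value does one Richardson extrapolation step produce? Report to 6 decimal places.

Error is O(h^2); halving h shrinks it by 2^2 = 4.
Weighted: 2.9854784412 − 0.7457590876 = 2.2397193536
2.2397193536 ÷ 3 = 0.7465731179
Correction |R − A(h/2)| = 2.035e-04; gap |A(h/2) − A(h)| = 6.105e-04.

0.746573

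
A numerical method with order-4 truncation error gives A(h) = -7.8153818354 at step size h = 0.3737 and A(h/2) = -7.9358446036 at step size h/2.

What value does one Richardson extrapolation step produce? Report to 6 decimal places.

Error is O(h^4); halving h shrinks it by 2^4 = 16.
Difference of the inputs: -7.9358446036 − (-7.8153818354) = -0.1204627682
Divide by 2^4 − 1 = 15: (-0.1204627682)/15 = -0.0080308512
R = -7.9358446036 − 0.0080308512 = -7.9438754548

-7.943875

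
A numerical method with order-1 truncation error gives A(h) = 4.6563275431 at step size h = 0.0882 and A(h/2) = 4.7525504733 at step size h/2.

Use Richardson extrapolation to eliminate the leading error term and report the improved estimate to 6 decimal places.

4.848773

r = 1, so 2^r = 2.
Weighted: 9.5051009466 − 4.6563275431 = 4.8487734035
(2·4.7525504733 − 4.6563275431)/(2 − 1) = 4.8487734035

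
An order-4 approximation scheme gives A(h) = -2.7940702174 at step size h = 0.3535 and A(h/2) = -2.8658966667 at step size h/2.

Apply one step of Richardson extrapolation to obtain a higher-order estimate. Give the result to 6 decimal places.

-2.870685

The method has order 4: 2^4 = 16.
Weighted: (-45.8543466672) − (-2.7940702174) = -43.0602764498
Denominator 16 − 1 = 15.
Result: -2.8706850967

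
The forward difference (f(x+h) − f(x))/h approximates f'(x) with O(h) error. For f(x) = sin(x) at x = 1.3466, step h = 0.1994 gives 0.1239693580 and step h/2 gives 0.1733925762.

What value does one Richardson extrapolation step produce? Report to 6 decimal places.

Order 1 gives 2^r = 2 and 2^r − 1 = 1.
Top: 2(0.1733925762) − (0.1239693580) = 0.2228157944
Divide by 2^1 − 1 = 1.
0.2228157944 ÷ 1 = 0.2228157944

0.222816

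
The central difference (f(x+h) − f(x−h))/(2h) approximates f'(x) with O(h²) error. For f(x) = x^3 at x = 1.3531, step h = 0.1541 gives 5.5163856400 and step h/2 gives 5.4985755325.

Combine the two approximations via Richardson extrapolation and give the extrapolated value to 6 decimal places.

With r = 2 the leading error scales as h^2, so the weight is 2^2 = 4.
Weighted: 21.9943021300 − 5.5163856400 = 16.4779164900
Denominator 4 − 1 = 3.
Extrapolated: 16.4779164900 / 3 = 5.4926388300

5.492639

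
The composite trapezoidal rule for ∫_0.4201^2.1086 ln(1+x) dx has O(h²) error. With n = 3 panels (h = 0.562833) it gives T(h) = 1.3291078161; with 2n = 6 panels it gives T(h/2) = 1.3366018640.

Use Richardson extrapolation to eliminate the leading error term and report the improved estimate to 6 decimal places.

The method has order 2: 2^2 = 4.
Top: 4(1.3366018640) − (1.3291078161) = 4.0172996399
Denominator 4 − 1 = 3.
R = 4.0172996399/3 = 1.3390998800
Shift from A(h/2): +0.0024980160.

1.339100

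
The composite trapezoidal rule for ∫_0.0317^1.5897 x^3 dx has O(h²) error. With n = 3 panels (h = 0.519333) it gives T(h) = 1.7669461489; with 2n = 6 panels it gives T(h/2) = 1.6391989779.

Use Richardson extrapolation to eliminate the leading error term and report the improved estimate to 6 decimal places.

1.596617

The method has order 2: 2^2 = 4.
Weighted: 6.5567959116 − 1.7669461489 = 4.7898497627
Divide by 2^2 − 1 = 3.
4.7898497627 ÷ 3 = 1.5966165876
Gap between inputs: 1.277e-01; correction applied: −0.0425823903.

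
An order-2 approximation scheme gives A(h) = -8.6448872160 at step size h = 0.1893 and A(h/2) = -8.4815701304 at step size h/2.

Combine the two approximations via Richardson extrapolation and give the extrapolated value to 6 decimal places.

r = 2: numerator weight 4, denominator 3.
2^2·A(h/2) = -33.9262805216; minus A(h) gives -25.2813933056.
(-25.2813933056) ÷ 3 = -8.4271311019
Gap between inputs: 1.633e-01; correction applied: +0.0544390285.

-8.427131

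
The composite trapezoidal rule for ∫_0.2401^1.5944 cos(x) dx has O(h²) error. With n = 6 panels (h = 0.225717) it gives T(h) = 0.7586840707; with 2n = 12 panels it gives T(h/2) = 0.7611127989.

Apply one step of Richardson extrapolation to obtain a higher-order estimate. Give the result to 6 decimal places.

0.761922

Leading term ∝ h^2; use weight 4 = 2^2.
A(h/2) − A(h) = 0.7611127989 − 0.7586840707 = 0.0024287282
Correction (A(h/2) − A(h))/(4 − 1) = 0.0024287282/3 = 0.0008095761
R = 0.7611127989 + 0.0008095761 = 0.7619223750
Shift from A(h/2): +0.0008095761.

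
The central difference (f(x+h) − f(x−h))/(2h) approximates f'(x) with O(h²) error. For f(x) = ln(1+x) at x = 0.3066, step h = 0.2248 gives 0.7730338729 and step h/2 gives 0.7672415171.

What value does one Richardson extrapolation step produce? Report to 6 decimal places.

0.765311

The method has order 2: 2^2 = 4.
Top: 4(0.7672415171) − (0.7730338729) = 2.2959321955
Denominator 4 − 1 = 3.
Result: 0.7653107318
Shift from A(h/2): −0.0019307853.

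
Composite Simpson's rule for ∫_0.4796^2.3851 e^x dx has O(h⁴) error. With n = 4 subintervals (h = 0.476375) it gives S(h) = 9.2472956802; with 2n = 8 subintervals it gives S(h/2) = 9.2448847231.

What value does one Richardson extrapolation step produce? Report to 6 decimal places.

Method order is 4; weight 2^4 = 16.
16*9.2448847231 − 9.2472956802 = 138.6708598894
R = 138.6708598894/15 = 9.2447239926
Gap between inputs: 2.411e-03; correction applied: −0.0001607305.

9.244724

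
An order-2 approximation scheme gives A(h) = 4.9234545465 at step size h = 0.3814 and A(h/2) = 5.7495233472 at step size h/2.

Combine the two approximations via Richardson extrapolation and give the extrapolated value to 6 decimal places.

Method order is 2; weight 2^2 = 4.
2^2*A(h/2) = 22.9980933888; minus A(h) gives 18.0746388423.
Divide by 2^2 − 1 = 3.
(4*5.7495233472 − 4.9234545465)/(4 − 1) = 6.0248796141

6.024880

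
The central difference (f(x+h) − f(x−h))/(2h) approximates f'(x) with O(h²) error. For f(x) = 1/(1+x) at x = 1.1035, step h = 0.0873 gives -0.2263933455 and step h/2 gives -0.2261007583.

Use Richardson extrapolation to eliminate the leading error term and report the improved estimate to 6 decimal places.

-0.226003

Order 2 gives 2^r = 4 and 2^r − 1 = 3.
Numerator 4×A(h/2) − A(h) = 4×(-0.2261007583) − (-0.2263933455) = -0.6780096877
Extrapolated: (-0.6780096877) / 3 = -0.2260032292
Gap between inputs: 2.926e-04; correction applied: +0.0000975291.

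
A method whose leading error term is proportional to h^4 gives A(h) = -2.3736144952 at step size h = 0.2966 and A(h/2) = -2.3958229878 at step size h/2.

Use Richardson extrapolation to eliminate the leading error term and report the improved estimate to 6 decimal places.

Error is O(h^4); halving h shrinks it by 2^4 = 16.
16×(-2.3958229878) = -38.3331678048; (-38.3331678048) − (-2.3736144952) = -35.9595533096
Extrapolated: (-35.9595533096) / 15 = -2.3973035540

-2.397304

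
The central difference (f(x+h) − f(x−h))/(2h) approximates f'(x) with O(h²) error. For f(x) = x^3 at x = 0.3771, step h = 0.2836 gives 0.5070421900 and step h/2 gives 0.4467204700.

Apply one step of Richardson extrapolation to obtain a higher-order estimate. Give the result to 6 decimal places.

0.426613

r = 2, so 2^r = 4.
4·0.4467204700 − 0.5070421900 = 1.2798396900
(4·0.4467204700 − 0.5070421900)/(4 − 1) = 0.4266132300
Shift from A(h/2): −0.0201072400.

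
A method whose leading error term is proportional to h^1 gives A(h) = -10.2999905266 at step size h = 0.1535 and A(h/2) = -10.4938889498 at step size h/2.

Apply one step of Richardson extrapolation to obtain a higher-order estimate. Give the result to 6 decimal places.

-10.687787

With r = 1 the leading error scales as h^1, so the weight is 2^1 = 2.
Difference of the inputs: -10.4938889498 − (-10.2999905266) = -0.1938984232
Correction (A(h/2) − A(h))/(2 − 1) = (-0.1938984232)/1 = -0.1938984232
R = A(h/2) + (A(h/2) − A(h))/1 = -10.4938889498 − 0.1938984232 = -10.6877873730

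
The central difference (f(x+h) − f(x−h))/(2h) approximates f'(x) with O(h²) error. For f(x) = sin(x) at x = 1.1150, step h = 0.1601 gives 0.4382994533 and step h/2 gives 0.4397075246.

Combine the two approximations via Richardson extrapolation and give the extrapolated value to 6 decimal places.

r = 2: numerator weight 4, denominator 3.
Weighted: 1.7588300984 − 0.4382994533 = 1.3205306451
Extrapolated: 1.3205306451 / 3 = 0.4401768817

0.440177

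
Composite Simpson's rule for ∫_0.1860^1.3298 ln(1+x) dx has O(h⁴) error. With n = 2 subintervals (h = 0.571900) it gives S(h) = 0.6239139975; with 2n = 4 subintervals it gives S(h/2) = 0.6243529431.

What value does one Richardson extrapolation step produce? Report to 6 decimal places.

r = 4, so 2^r = 16.
16 × 0.6243529431 − 0.6239139975 = 9.3657330921
Divide by 2^4 − 1 = 15.
(16 × 0.6243529431 − 0.6239139975)/(16 − 1) = 0.6243822061
Correction |R − A(h/2)| = 2.926e-05; gap |A(h/2) − A(h)| = 4.389e-04.

0.624382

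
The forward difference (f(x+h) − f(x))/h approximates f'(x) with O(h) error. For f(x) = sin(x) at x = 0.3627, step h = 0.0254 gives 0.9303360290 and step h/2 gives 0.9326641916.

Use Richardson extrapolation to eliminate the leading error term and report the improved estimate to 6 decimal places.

The method has order 1: 2^1 = 2.
2 × 0.9326641916 − 0.9303360290 = 0.9349923542
R = 0.9349923542/1 = 0.9349923542

0.934992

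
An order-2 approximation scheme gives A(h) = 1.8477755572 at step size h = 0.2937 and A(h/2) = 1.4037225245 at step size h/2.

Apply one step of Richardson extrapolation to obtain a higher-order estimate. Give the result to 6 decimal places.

Leading term ∝ h^2; use weight 4 = 2^2.
4 × 1.4037225245 = 5.6148900980; subtract 1.8477755572 → 3.7671145408
Denominator 4 − 1 = 3.
R = 3.7671145408/3 = 1.2557048469
Correction |R − A(h/2)| = 1.480e-01; gap |A(h/2) − A(h)| = 4.441e-01.

1.255705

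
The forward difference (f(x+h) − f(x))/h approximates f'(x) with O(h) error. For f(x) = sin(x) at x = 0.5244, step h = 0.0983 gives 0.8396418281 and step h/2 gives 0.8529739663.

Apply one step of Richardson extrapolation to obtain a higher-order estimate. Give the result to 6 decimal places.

0.866306

Leading term ∝ h^1; use weight 2 = 2^1.
2*0.8529739663 − 0.8396418281 = 0.8663061045
0.8663061045 ÷ 1 = 0.8663061045
Gap between inputs: 1.333e-02; correction applied: +0.0133321382.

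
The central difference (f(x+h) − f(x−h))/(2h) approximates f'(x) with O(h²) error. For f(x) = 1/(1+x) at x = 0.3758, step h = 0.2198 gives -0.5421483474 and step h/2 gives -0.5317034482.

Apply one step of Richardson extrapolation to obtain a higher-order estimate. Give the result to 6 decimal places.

r = 2, so 2^r = 4.
Weighted: (-2.1268137928) − (-0.5421483474) = -1.5846654454
Divide by 2^2 − 1 = 3.
Result: -0.5282218151
Correction |R − A(h/2)| = 3.482e-03; gap |A(h/2) − A(h)| = 1.044e-02.

-0.528222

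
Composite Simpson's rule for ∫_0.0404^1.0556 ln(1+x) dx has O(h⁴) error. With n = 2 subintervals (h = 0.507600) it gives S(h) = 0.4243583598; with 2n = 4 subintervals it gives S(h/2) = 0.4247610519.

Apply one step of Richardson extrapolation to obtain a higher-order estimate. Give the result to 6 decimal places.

0.424788

r = 4, so 2^r = 16.
Difference of the inputs: 0.4247610519 − 0.4243583598 = 0.0004026921
Correction (A(h/2) − A(h))/(16 − 1) = 0.0004026921/15 = 0.0000268461
R = 0.4247610519 + 0.0000268461 = 0.4247878980
Gap between inputs: 4.027e-04; correction applied: +0.0000268461.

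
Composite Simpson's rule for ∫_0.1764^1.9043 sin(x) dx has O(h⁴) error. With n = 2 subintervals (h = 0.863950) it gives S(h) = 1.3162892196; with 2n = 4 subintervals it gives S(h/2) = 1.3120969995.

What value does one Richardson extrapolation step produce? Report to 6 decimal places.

Order 4 gives 2^r = 16 and 2^r − 1 = 15.
Numerator 16×A(h/2) − A(h) = 16×1.3120969995 − 1.3162892196 = 19.6772627724
Divide by 2^4 − 1 = 15.
So the Richardson estimate is 1.3118175182.
Gap between inputs: 4.192e-03; correction applied: −0.0002794813.

1.311818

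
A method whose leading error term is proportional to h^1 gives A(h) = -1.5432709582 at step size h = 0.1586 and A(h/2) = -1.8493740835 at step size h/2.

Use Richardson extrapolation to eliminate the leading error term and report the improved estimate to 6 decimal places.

With r = 1 the leading error scales as h^1, so the weight is 2^1 = 2.
Weighted: (-3.6987481670) − (-1.5432709582) = -2.1554772088
R = (-2.1554772088)/1 = -2.1554772088

-2.155477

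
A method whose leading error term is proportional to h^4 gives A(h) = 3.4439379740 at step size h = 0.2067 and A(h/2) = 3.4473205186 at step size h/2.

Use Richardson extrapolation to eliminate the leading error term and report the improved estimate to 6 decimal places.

With r = 4 the leading error scales as h^4, so the weight is 2^4 = 16.
Numerator 16·A(h/2) − A(h) = 16·3.4473205186 − 3.4439379740 = 51.7131903236
Divide by 2^4 − 1 = 15.
Result: 3.4475460216

3.447546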